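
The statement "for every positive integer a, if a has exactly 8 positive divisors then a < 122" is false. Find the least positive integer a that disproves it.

For a = 24, 30, 40, 42, …, 105, 110, 114 the conclusion holds.
a = 128: τ(128) = 8; 128 ≥ 122.

a = 128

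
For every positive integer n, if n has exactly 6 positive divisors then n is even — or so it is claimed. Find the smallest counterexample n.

n = 45

We need the least positive integer n for which n has exactly 6 positive divisors but n is odd.
The first 6 eligible values, up to n = 44, all satisfy the conclusion.
n = 45: divisors of 45: 1, 3, 5, 9, 15, 45; 45 is odd.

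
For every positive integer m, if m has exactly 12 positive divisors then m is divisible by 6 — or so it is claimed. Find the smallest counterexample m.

m = 140

A counterexample is any positive integer m such that m has exactly 12 positive divisors but m is not divisible by 6; we check each in order.
The first 8 eligible values, up to m = 132, all satisfy the conclusion.
m = 140: τ(140) = 12; 140 mod 6 = 2.
So m = 140 is the smallest counterexample.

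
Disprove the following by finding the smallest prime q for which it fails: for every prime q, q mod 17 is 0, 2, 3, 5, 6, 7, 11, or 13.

q = 29

A counterexample is any prime q such that the claim fails; we check each in order.
The first 9 eligible values, up to q = 23, all satisfy the conclusion.
q = 29: 29 mod 17 = 12 — not in {0, 2, 3, 5, 6, 7, 11, 13}.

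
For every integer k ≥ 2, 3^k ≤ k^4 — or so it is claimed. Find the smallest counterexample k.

k = 2: 3^k = 9 and k^4 = 16, so 9 ≤ 16.
k = 3: 3^k = 27 and k^4 = 81, so 27 ≤ 81.
k = 4: 3^k = 81 and k^4 = 256, so 81 ≤ 256.
k = 5: 3^k = 243 and k^4 = 625, so 243 ≤ 625.
k = 6: 3^k = 729 and k^4 = 1296, so 729 ≤ 1296.
k = 7: 3^k = 2187 and k^4 = 2401, so 2187 ≤ 2401.
k = 8: 3^k = 6561 and k^4 = 4096, so 6561 > 4096.

k = 8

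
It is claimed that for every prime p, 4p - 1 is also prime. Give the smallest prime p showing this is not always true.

We need the least prime p for which 4p - 1 is not prime.
For p = 2, 3, 5 the conclusion holds.
p = 7: 4p - 1 = 27 = 3 × 9, not prime.
Hence p = 7 is a counterexample.

p = 7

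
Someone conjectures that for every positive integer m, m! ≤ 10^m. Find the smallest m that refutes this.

m = 25

For m = 1, 2, 3, 4, …, 22, 23, 24 the conclusion holds.
m = 25: m! = 15511210043330985984000000 and 10^m = 10000000000000000000000000, so 15511210043330985984000000 > 10000000000000000000000000.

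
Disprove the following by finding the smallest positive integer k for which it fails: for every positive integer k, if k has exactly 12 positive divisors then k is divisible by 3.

k = 140

A counterexample is any positive integer k such that k has exactly 12 positive divisors but k is not divisible by 3; we check each in order.
For k = 60, 72, 84, 90, 96, 108, 126, 132 the conclusion holds.
k = 140: τ(140) = 12; 140 mod 3 = 2.
Thus k = 140 disproves the claim, and no smaller k works.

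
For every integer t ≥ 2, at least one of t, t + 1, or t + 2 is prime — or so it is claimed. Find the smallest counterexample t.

t = 8

We need the least integer t ≥ 2 for which t, t + 1, t + 2 are all composite.
The first 6 eligible values, up to t = 7, all satisfy the conclusion.
t = 8: 8 = 2 × 4; 9 = 3 × 3; 10 = 2 × 5 — all composite.
So t = 8 is the smallest counterexample.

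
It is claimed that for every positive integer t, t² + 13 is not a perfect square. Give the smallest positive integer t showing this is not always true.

For t = 1, 2, 3, 4, 5 the conclusion holds.
t = 6: 6² + 13 = 49 = 7², a perfect square.
Hence t = 6 is a counterexample.

t = 6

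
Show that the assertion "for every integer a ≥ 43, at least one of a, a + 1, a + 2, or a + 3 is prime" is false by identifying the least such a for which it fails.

A counterexample is any integer a ≥ 43 such that a, a + 1, a + 2, a + 3 are all composite; we check each in order.
For a = 43, 44, 45, 46, 47 the conclusion holds.
a = 48: 48 = 2 × 24; 49 = 7 × 7; 50 = 2 × 25; 51 = 3 × 17 — all composite.
Thus a = 48 disproves the claim, and no smaller a works.

a = 48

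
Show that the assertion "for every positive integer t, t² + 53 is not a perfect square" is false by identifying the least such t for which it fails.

t = 26

Check each positive integer t in order until t² + 53 is a perfect square.
For t = 1, 2, 3, 4, …, 23, 24, 25 the conclusion holds.
t = 26: 26² + 53 = 729 = 27², a perfect square.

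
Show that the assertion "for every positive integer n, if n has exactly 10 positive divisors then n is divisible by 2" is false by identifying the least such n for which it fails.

n = 405

The first 9 eligible values, up to n = 368, all satisfy the conclusion.
n = 405: τ(405) = 10; 405 mod 2 = 1.
Thus n = 405 disproves the claim, and no smaller n works.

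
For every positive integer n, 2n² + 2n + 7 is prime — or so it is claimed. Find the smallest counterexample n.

n = 1: 2n² + 2n + 7 = 11, prime.
n = 2: 2n² + 2n + 7 = 19, prime.
n = 3: 2n² + 2n + 7 = 31, prime.
n = 4: 2n² + 2n + 7 = 47, prime.
n = 5: 2n² + 2n + 7 = 67, prime.
n = 6: 2n² + 2n + 7 = 91 = 7 × 13, composite.

n = 6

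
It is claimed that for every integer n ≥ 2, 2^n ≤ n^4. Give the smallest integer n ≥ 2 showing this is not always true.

n = 17

We need the least integer n ≥ 2 for which 2^n > n^4.
For n = 2, 3, 4, 5, …, 14, 15, 16 the conclusion holds.
n = 17: 2^n = 131072 and n^4 = 83521, so 131072 > 83521.
Hence n = 17 is a counterexample.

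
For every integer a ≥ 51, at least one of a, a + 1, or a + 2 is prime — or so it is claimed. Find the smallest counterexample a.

We need the least integer a ≥ 51 for which a, a + 1, a + 2 are all composite.
For a = 51, 52, 53 the conclusion holds.
a = 54: 54 = 2 × 27; 55 = 5 × 11; 56 = 2 × 28 — all composite.
Hence a = 54 is a counterexample.

a = 54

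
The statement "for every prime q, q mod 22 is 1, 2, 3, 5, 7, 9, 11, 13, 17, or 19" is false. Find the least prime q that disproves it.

q = 37

A counterexample is any prime q such that the claim fails; we check each in order.
For q = 2, 3, 5, 7, …, 23, 29, 31 the conclusion holds.
q = 37: 37 mod 22 = 15 — not in {1, 2, 3, 5, 7, 9, 11, 13, 17, 19}.
Hence q = 37 is a counterexample.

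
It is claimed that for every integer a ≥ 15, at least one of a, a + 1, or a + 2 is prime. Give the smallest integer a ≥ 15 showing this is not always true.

a = 20

We need the least integer a ≥ 15 for which a, a + 1, a + 2 are all composite.
For a = 15, 16, 17, 18, 19 the conclusion holds.
a = 20: 20 = 2 × 10; 21 = 3 × 7; 22 = 2 × 11 — all composite.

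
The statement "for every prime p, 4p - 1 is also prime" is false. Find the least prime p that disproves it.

Check each prime p in order until 4p - 1 is not prime.
p = 2: 4p - 1 = 7, prime.
p = 3: 4p - 1 = 11, prime.
p = 5: 4p - 1 = 19, prime.
p = 7: 4p - 1 = 27 = 3 × 9, not prime.
Hence p = 7 is a counterexample.

p = 7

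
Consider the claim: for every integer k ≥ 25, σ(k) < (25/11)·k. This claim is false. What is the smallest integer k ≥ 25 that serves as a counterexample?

k = 25: σ(25) = 31; 31 < 625/11.
k = 26: σ(26) = 42; 42 < 650/11.
k = 27: σ(27) = 40; 40 < 675/11.
k = 28: σ(28) = 56; 56 < 700/11.
k = 29: σ(29) = 30; 30 < 725/11.
k = 30: σ(30) = 72; 72 ≥ 750/11.

k = 30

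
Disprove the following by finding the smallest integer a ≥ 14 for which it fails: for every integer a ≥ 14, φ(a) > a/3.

a = 18

We need the least integer a ≥ 14 for which the claim fails.
For a = 14, 15, 16, 17 the conclusion holds.
a = 18: φ(18) = 6 and 18/3 = 6, so φ(18) ≤ 18/3.
Hence a = 18 is a counterexample.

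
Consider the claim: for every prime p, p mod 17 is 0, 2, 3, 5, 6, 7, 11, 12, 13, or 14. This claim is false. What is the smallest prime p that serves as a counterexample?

p = 43

The first 13 eligible values, up to p = 41, all satisfy the conclusion.
p = 43: 43 mod 17 = 9 — not in {0, 2, 3, 5, 6, 7, 11, 12, 13, 14}.
Hence p = 43 is a counterexample.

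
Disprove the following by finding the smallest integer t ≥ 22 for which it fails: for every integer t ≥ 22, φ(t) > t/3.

t = 24

For t = 22, 23 the conclusion holds.
t = 24: φ(24) = 8 and 24/3 = 8, so φ(24) ≤ 24/3.
Hence t = 24 is a counterexample.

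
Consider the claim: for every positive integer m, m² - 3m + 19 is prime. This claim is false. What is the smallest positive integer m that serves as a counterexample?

m = 18

Check each positive integer m in order until m² - 3m + 19 is not prime.
The first 17 eligible values, up to m = 17, all satisfy the conclusion.
m = 18: m² - 3m + 19 = 289 = 17 × 17, composite.
So m = 18 is the smallest counterexample.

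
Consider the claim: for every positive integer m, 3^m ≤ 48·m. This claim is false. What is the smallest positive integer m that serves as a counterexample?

m = 5

For m = 1, 2, 3, 4 the conclusion holds.
m = 5: 3^m = 243 and 48·m = 240, so 243 > 240.
Hence m = 5 is a counterexample.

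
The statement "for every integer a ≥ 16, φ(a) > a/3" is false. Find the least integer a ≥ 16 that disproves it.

Check each integer a ≥ 16 in order until the claim fails.
a = 16: φ(16) = 8 and 16/3 = 16/3, so φ(16) > 16/3.
a = 17: φ(17) = 16 and 17/3 = 17/3, so φ(17) > 17/3.
a = 18: φ(18) = 6 and 18/3 = 6, so φ(18) ≤ 18/3.

a = 18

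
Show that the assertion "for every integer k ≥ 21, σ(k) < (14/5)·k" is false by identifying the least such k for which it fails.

k = 60

We need the least integer k ≥ 21 for which the claim fails.
For k = 21, 22, 23, 24, …, 57, 58, 59 the conclusion holds.
k = 60: σ(60) = 168; 168 ≥ 168.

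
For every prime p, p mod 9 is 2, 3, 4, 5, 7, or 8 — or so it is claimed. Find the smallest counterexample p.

p = 2: 2 mod 9 = 2.
p = 3: 3 mod 9 = 3.
p = 5: 5 mod 9 = 5.
p = 7: 7 mod 9 = 7.
p = 11: 11 mod 9 = 2.
p = 13: 13 mod 9 = 4.
p = 17: 17 mod 9 = 8.
p = 19: 19 mod 9 = 1 — not in {2, 3, 4, 5, 7, 8}.
Hence p = 19 is a counterexample.

p = 19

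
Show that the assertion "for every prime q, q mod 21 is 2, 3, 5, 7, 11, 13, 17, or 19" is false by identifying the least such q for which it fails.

The first 9 eligible values, up to q = 23, all satisfy the conclusion.
q = 29: 29 mod 21 = 8 — not in {2, 3, 5, 7, 11, 13, 17, 19}.

q = 29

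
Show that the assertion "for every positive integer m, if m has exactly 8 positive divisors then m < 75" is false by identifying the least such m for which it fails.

m = 78

m = 24: τ(24) = 8; 24 < 75.
m = 30: τ(30) = 8; 30 < 75.
m = 40: τ(40) = 8; 40 < 75.
m = 42: τ(42) = 8; 42 < 75.
m = 54: τ(54) = 8; 54 < 75.
m = 56: τ(56) = 8; 56 < 75.
m = 66: τ(66) = 8; 66 < 75.
m = 70: τ(70) = 8; 70 < 75.
m = 78: τ(78) = 8; 78 ≥ 75.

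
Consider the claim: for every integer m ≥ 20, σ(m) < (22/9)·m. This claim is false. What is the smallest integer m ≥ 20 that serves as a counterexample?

m = 24

The first 4 eligible values, up to m = 23, all satisfy the conclusion.
m = 24: σ(24) = 60; 60 ≥ 176/3.
So m = 24 is the smallest counterexample.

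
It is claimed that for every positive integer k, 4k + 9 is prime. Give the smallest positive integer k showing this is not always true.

A counterexample is any positive integer k such that 4k + 9 is not prime; we check each in order.
k = 1: 4k + 9 = 13, prime.
k = 2: 4k + 9 = 17, prime.
k = 3: 4k + 9 = 21 = 3 × 7, composite.

k = 3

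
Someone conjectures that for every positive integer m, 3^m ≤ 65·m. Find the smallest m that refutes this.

m = 6

A counterexample is any positive integer m such that 3^m > 65·m; we check each in order.
For m = 1, 2, 3, 4, 5 the conclusion holds.
m = 6: 3^m = 729 and 65·m = 390, so 729 > 390.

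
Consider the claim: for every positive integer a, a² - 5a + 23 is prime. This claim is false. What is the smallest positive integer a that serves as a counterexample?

a = 19

For a = 1, 2, 3, 4, …, 16, 17, 18 the conclusion holds.
a = 19: a² - 5a + 23 = 289 = 17 × 17, composite.
Hence a = 19 is a counterexample.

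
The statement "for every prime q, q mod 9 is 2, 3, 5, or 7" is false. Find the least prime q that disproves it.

q = 13

We need the least prime q for which the claim fails.
q = 2: 2 mod 9 = 2.
q = 3: 3 mod 9 = 3.
q = 5: 5 mod 9 = 5.
q = 7: 7 mod 9 = 7.
q = 11: 11 mod 9 = 2.
q = 13: 13 mod 9 = 4 — not in {2, 3, 5, 7}.
So q = 13 is the smallest counterexample.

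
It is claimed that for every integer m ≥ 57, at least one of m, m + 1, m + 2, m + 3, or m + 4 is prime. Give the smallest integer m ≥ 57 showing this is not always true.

m = 62

A counterexample is any integer m ≥ 57 such that m, m + 1, m + 2, m + 3, m + 4 are all composite; we check each in order.
m = 57: 59 is prime.
m = 58: 59 is prime.
m = 59: 59 is prime.
m = 60: 61 is prime.
m = 61: 61 is prime.
m = 62: 62 = 2 × 31; 63 = 3 × 21; 64 = 2 × 32; 65 = 5 × 13; 66 = 2 × 33 — all composite.
Thus m = 62 disproves the claim, and no smaller m works.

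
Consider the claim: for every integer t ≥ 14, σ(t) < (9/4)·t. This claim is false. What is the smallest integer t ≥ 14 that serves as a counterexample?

Check each integer t ≥ 14 in order until the claim fails.
For t = 14, 15, 16, 17, 18, 19, 20, 21, 22, 23 the conclusion holds.
t = 24: σ(24) = 60; 60 ≥ 54.
Hence t = 24 is a counterexample.

t = 24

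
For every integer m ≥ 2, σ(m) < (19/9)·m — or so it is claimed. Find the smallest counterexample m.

For m = 2, 3, 4, 5, 6, 7, 8, 9, 10, 11 the conclusion holds.
m = 12: σ(12) = 28; 28 ≥ 76/3.

m = 12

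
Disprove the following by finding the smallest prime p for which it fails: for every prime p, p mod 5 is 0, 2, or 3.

p = 11

The first 4 eligible values, up to p = 7, all satisfy the conclusion.
p = 11: 11 mod 5 = 1 — not in {0, 2, 3}.
So p = 11 is the smallest counterexample.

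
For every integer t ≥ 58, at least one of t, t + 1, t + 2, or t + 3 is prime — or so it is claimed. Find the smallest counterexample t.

We need the least integer t ≥ 58 for which t, t + 1, t + 2, t + 3 are all composite.
t = 58: 59 is prime.
t = 59: 59 is prime.
t = 60: 61 is prime.
t = 61: 61 is prime.
t = 62: 62 = 2 × 31; 63 = 3 × 21; 64 = 2 × 32; 65 = 5 × 13 — all composite.
Thus t = 62 disproves the claim, and no smaller t works.

t = 62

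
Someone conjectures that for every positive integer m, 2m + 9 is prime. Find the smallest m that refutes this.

m = 1: 2m + 9 = 11, prime.
m = 2: 2m + 9 = 13, prime.
m = 3: 2m + 9 = 15 = 3 × 5, composite.
Hence m = 3 is a counterexample.

m = 3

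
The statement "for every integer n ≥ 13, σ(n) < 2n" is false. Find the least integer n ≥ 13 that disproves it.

n = 18

For n = 13, 14, 15, 16, 17 the conclusion holds.
n = 18: σ(18) = 39; 39 ≥ 36.
Hence n = 18 is a counterexample.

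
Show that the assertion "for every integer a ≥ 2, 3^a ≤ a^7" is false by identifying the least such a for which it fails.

For a = 2, 3, 4, 5, …, 16, 17, 18 the conclusion holds.
a = 19: 3^a = 1162261467 and a^7 = 893871739, so 1162261467 > 893871739.

a = 19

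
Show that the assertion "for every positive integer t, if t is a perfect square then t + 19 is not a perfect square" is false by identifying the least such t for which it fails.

t = 81

Check each positive integer t in order until t is a perfect square but t + 19 is a perfect square.
The first 8 eligible values, up to t = 64, all satisfy the conclusion.
t = 81: 81 = 9² and 81 + 19 = 100 = 10².
Thus t = 81 disproves the claim, and no smaller t works.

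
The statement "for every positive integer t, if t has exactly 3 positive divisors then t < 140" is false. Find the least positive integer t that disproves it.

t = 169

A counterexample is any positive integer t such that t has exactly 3 positive divisors but the claim fails; we check each in order.
For t = 4, 9, 25, 49, 121 the conclusion holds.
t = 169: τ(169) = 3; 169 ≥ 140.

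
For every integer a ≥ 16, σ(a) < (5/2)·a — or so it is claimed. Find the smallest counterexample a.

The first 8 eligible values, up to a = 23, all satisfy the conclusion.
a = 24: σ(24) = 60; 60 ≥ 60.

a = 24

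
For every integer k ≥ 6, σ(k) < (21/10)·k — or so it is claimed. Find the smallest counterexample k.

k = 6: σ(6) = 12; 12 < 63/5.
k = 7: σ(7) = 8; 8 < 147/10.
k = 8: σ(8) = 15; 15 < 84/5.
k = 9: σ(9) = 13; 13 < 189/10.
k = 10: σ(10) = 18; 18 < 21.
k = 11: σ(11) = 12; 12 < 231/10.
k = 12: σ(12) = 28; 28 ≥ 126/5.

k = 12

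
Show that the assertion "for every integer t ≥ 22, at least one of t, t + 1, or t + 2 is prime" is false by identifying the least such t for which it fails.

We need the least integer t ≥ 22 for which t, t + 1, t + 2 are all composite.
For t = 22, 23 the conclusion holds.
t = 24: 24 = 2 × 12; 25 = 5 × 5; 26 = 2 × 13 — all composite.

t = 24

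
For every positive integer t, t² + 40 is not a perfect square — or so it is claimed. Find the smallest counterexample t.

We need the least positive integer t for which t² + 40 is a perfect square.
For t = 1, 2 the conclusion holds.
t = 3: 3² + 40 = 49 = 7², a perfect square.
So t = 3 is the smallest counterexample.

t = 3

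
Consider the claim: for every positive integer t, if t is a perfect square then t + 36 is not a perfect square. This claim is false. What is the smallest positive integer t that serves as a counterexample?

t = 64

A counterexample is any positive integer t such that t is a perfect square but t + 36 is a perfect square; we check each in order.
The first 7 eligible values, up to t = 49, all satisfy the conclusion.
t = 64: 64 = 8² and 64 + 36 = 100 = 10².
Thus t = 64 disproves the claim, and no smaller t works.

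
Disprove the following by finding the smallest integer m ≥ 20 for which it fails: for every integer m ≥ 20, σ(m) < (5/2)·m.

m = 24

The first 4 eligible values, up to m = 23, all satisfy the conclusion.
m = 24: σ(24) = 60; 60 ≥ 60.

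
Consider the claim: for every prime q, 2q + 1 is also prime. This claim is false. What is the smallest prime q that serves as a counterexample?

q = 7

q = 2: 2q + 1 = 5, prime.
q = 3: 2q + 1 = 7, prime.
q = 5: 2q + 1 = 11, prime.
q = 7: 2q + 1 = 15 = 3 × 5, not prime.
Thus q = 7 disproves the claim, and no smaller q works.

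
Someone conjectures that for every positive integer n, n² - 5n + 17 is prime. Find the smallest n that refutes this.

Check each positive integer n in order until n² - 5n + 17 is not prime.
The first 12 eligible values, up to n = 12, all satisfy the conclusion.
n = 13: n² - 5n + 17 = 121 = 11 × 11, composite.

n = 13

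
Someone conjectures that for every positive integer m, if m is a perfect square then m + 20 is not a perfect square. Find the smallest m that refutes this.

We need the least positive integer m for which m is a perfect square but m + 20 is a perfect square.
m = 1: 1 + 20 = 21, not a perfect square.
m = 4: 4 + 20 = 24, not a perfect square.
m = 9: 9 + 20 = 29, not a perfect square.
m = 16: 16 = 4² and 16 + 20 = 36 = 6².
Hence m = 16 is a counterexample.

m = 16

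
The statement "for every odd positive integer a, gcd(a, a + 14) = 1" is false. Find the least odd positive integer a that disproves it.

Check each odd positive integer a in order until gcd(a, a + 14) > 1.
For a = 1, 3, 5 the conclusion holds.
a = 7: gcd(7, 21) = 7.
Thus a = 7 disproves the claim, and no smaller a works.

a = 7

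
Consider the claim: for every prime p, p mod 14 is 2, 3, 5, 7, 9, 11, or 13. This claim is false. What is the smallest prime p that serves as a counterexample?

p = 29

We need the least prime p for which the claim fails.
For p = 2, 3, 5, 7, 11, 13, 17, 19, 23 the conclusion holds.
p = 29: 29 mod 14 = 1 — not in {2, 3, 5, 7, 9, 11, 13}.
Hence p = 29 is a counterexample.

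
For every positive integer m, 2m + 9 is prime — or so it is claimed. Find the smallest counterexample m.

m = 3

For m = 1, 2 the conclusion holds.
m = 3: 2m + 9 = 15 = 3 × 5, composite.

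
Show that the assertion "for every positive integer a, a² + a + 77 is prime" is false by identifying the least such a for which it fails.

Check each positive integer a in order until a² + a + 77 is not prime.
For a = 1, 2, 3, 4, 5 the conclusion holds.
a = 6: a² + a + 77 = 119 = 7 × 17, composite.
So a = 6 is the smallest counterexample.

a = 6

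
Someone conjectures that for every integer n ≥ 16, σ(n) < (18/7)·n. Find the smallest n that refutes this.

n = 48

Check each integer n ≥ 16 in order until the claim fails.
For n = 16, 17, 18, 19, …, 45, 46, 47 the conclusion holds.
n = 48: σ(48) = 124; 124 ≥ 864/7.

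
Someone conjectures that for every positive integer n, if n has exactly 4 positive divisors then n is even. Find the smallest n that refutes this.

A counterexample is any positive integer n such that n has exactly 4 positive divisors but n is odd; we check each in order.
n = 6: divisors of 6: 1, 2, 3, 6; 6 is even.
n = 8: divisors of 8: 1, 2, 4, 8; 8 is even.
n = 10: divisors of 10: 1, 2, 5, 10; 10 is even.
n = 14: divisors of 14: 1, 2, 7, 14; 14 is even.
n = 15: divisors of 15: 1, 3, 5, 15; 15 is odd.
Thus n = 15 disproves the claim, and no smaller n works.

n = 15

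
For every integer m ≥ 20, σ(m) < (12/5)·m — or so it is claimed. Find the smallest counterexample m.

m = 24

The first 4 eligible values, up to m = 23, all satisfy the conclusion.
m = 24: σ(24) = 60; 60 ≥ 288/5.
So m = 24 is the smallest counterexample.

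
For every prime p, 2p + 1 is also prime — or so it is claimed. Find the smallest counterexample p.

We need the least prime p for which 2p + 1 is not prime.
p = 2: 2p + 1 = 5, prime.
p = 3: 2p + 1 = 7, prime.
p = 5: 2p + 1 = 11, prime.
p = 7: 2p + 1 = 15 = 3 × 5, not prime.

p = 7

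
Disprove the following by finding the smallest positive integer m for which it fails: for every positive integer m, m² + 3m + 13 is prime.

m = 9

We need the least positive integer m for which m² + 3m + 13 is not prime.
The first 8 eligible values, up to m = 8, all satisfy the conclusion.
m = 9: m² + 3m + 13 = 121 = 11 × 11, composite.
Thus m = 9 disproves the claim, and no smaller m works.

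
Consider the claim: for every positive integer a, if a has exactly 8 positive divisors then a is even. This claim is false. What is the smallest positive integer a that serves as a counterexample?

Check each positive integer a in order until a has exactly 8 positive divisors but a is odd.
For a = 24, 30, 40, 42, …, 88, 102, 104 the conclusion holds.
a = 105: divisors of 105: 1, 3, 5, 7, 15, 21, 35, 105; 105 is odd.
So a = 105 is the smallest counterexample.

a = 105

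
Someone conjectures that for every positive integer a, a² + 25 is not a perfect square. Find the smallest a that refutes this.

a = 12

We need the least positive integer a for which a² + 25 is a perfect square.
For a = 1, 2, 3, 4, …, 9, 10, 11 the conclusion holds.
a = 12: 12² + 25 = 169 = 13², a perfect square.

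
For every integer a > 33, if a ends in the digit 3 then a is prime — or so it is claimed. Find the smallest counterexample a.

For a = 43, 53 the conclusion holds.
a = 63: 63 ends in 3; 63 = 3 × 21, composite.

a = 63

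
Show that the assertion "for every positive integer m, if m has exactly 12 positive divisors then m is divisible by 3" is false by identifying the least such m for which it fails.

A counterexample is any positive integer m such that m has exactly 12 positive divisors but m is not divisible by 3; we check each in order.
The first 8 eligible values, up to m = 132, all satisfy the conclusion.
m = 140: τ(140) = 12; 140 mod 3 = 2.

m = 140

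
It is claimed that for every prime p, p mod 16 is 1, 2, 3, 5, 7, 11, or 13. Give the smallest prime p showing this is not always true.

p = 31

Check each prime p in order until the claim fails.
For p = 2, 3, 5, 7, 11, 13, 17, 19, 23, 29 the conclusion holds.
p = 31: 31 mod 16 = 15 — not in {1, 2, 3, 5, 7, 11, 13}.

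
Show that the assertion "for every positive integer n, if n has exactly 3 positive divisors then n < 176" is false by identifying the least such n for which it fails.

The first 6 eligible values, up to n = 169, all satisfy the conclusion.
n = 289: τ(289) = 3; 289 ≥ 176.

n = 289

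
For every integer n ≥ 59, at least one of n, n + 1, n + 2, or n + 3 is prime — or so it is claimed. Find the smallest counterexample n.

n = 62

A counterexample is any integer n ≥ 59 such that n, n + 1, n + 2, n + 3 are all composite; we check each in order.
n = 59: 59 is prime.
n = 60: 61 is prime.
n = 61: 61 is prime.
n = 62: 62 = 2 × 31; 63 = 3 × 21; 64 = 2 × 32; 65 = 5 × 13 — all composite.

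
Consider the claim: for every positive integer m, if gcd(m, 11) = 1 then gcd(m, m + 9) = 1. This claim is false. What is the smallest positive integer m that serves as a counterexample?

Check each positive integer m in order until gcd(m, 11) = 1 but gcd(m, m + 9) > 1.
For m = 1, 2 the conclusion holds.
m = 3: gcd(3, 12) = 3.

m = 3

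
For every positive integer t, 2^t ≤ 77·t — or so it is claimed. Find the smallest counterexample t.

Check each positive integer t in order until 2^t > 77·t.
The first 9 eligible values, up to t = 9, all satisfy the conclusion.
t = 10: 2^t = 1024 and 77·t = 770, so 1024 > 770.

t = 10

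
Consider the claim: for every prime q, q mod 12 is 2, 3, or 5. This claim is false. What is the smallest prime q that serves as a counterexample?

q = 7

A counterexample is any prime q such that the claim fails; we check each in order.
For q = 2, 3, 5 the conclusion holds.
q = 7: 7 mod 12 = 7 — not in {2, 3, 5}.
So q = 7 is the smallest counterexample.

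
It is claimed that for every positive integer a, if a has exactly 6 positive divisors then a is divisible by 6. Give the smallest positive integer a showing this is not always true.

a = 20

A counterexample is any positive integer a such that a has exactly 6 positive divisors but a is not divisible by 6; we check each in order.
a = 12: τ(12) = 6; 12 mod 6 = 0.
a = 18: τ(18) = 6; 18 mod 6 = 0.
a = 20: τ(20) = 6; 20 mod 6 = 2.
So a = 20 is the smallest counterexample.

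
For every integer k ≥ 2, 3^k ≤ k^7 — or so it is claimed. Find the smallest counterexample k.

k = 19

For k = 2, 3, 4, 5, …, 16, 17, 18 the conclusion holds.
k = 19: 3^k = 1162261467 and k^7 = 893871739, so 1162261467 > 893871739.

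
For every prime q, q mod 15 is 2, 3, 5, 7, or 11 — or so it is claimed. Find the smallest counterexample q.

q = 13

Check each prime q in order until the claim fails.
The first 5 eligible values, up to q = 11, all satisfy the conclusion.
q = 13: 13 mod 15 = 13 — not in {2, 3, 5, 7, 11}.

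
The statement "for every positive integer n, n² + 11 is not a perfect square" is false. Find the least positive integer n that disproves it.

n = 5

We need the least positive integer n for which n² + 11 is a perfect square.
n = 1: 1² + 11 = 12, not a perfect square.
n = 2: 2² + 11 = 15, not a perfect square.
n = 3: 3² + 11 = 20, not a perfect square.
n = 4: 4² + 11 = 27, not a perfect square.
n = 5: 5² + 11 = 36 = 6², a perfect square.
So n = 5 is the smallest counterexample.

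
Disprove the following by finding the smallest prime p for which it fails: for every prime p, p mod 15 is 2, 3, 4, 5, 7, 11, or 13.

p = 2: 2 mod 15 = 2.
p = 3: 3 mod 15 = 3.
p = 5: 5 mod 15 = 5.
p = 7: 7 mod 15 = 7.
p = 11: 11 mod 15 = 11.
p = 13: 13 mod 15 = 13.
p = 17: 17 mod 15 = 2.
p = 19: 19 mod 15 = 4.
p = 23: 23 mod 15 = 8 — not in {2, 3, 4, 5, 7, 11, 13}.

p = 23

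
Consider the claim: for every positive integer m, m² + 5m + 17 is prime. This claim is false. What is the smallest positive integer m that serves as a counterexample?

A counterexample is any positive integer m such that m² + 5m + 17 is not prime; we check each in order.
The first 7 eligible values, up to m = 7, all satisfy the conclusion.
m = 8: m² + 5m + 17 = 121 = 11 × 11, composite.
Thus m = 8 disproves the claim, and no smaller m works.

m = 8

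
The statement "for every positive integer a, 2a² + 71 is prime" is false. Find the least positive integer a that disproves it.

a = 5

Check each positive integer a in order until 2a² + 71 is not prime.
The first 4 eligible values, up to a = 4, all satisfy the conclusion.
a = 5: 2a² + 71 = 121 = 11 × 11, composite.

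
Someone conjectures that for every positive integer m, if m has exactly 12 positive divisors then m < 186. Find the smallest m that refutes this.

m = 198

Check each positive integer m in order until m has exactly 12 positive divisors but the claim fails.
The first 12 eligible values, up to m = 160, all satisfy the conclusion.
m = 198: τ(198) = 12; 198 ≥ 186.
So m = 198 is the smallest counterexample.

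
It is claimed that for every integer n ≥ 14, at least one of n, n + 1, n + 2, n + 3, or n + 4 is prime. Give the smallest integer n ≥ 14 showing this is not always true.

n = 24

Check each integer n ≥ 14 in order until n, n + 1, n + 2, n + 3, n + 4 are all composite.
The first 10 eligible values, up to n = 23, all satisfy the conclusion.
n = 24: 24 = 2 × 12; 25 = 5 × 5; 26 = 2 × 13; 27 = 3 × 9; 28 = 2 × 14 — all composite.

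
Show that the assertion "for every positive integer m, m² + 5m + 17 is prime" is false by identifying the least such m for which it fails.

A counterexample is any positive integer m such that m² + 5m + 17 is not prime; we check each in order.
m = 1: m² + 5m + 17 = 23, prime.
m = 2: m² + 5m + 17 = 31, prime.
m = 3: m² + 5m + 17 = 41, prime.
m = 4: m² + 5m + 17 = 53, prime.
m = 5: m² + 5m + 17 = 67, prime.
m = 6: m² + 5m + 17 = 83, prime.
m = 7: m² + 5m + 17 = 101, prime.
m = 8: m² + 5m + 17 = 121 = 11 × 11, composite.
Hence m = 8 is a counterexample.

m = 8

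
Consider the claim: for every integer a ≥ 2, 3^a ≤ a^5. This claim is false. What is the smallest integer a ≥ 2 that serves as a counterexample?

A counterexample is any integer a ≥ 2 such that 3^a > a^5; we check each in order.
The first 9 eligible values, up to a = 10, all satisfy the conclusion.
a = 11: 3^a = 177147 and a^5 = 161051, so 177147 > 161051.

a = 11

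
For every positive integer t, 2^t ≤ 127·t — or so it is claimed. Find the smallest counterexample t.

A counterexample is any positive integer t such that 2^t > 127·t; we check each in order.
For t = 1, 2, 3, 4, 5, 6, 7, 8, 9, 10 the conclusion holds.
t = 11: 2^t = 2048 and 127·t = 1397, so 2048 > 1397.

t = 11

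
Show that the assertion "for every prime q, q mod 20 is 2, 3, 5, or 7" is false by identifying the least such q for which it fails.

q = 11

Check each prime q in order until the claim fails.
The first 4 eligible values, up to q = 7, all satisfy the conclusion.
q = 11: 11 mod 20 = 11 — not in {2, 3, 5, 7}.
Thus q = 11 disproves the claim, and no smaller q works.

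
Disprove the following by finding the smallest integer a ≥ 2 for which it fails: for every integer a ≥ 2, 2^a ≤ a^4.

a = 17

Check each integer a ≥ 2 in order until 2^a > a^4.
For a = 2, 3, 4, 5, …, 14, 15, 16 the conclusion holds.
a = 17: 2^a = 131072 and a^4 = 83521, so 131072 > 83521.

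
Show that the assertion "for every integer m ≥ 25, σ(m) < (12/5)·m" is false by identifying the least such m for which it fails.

m = 30

We need the least integer m ≥ 25 for which the claim fails.
m = 25: σ(25) = 31; 31 < 60.
m = 26: σ(26) = 42; 42 < 312/5.
m = 27: σ(27) = 40; 40 < 324/5.
m = 28: σ(28) = 56; 56 < 336/5.
m = 29: σ(29) = 30; 30 < 348/5.
m = 30: σ(30) = 72; 72 ≥ 72.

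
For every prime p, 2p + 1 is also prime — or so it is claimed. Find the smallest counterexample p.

p = 7

Check each prime p in order until 2p + 1 is not prime.
p = 2: 2p + 1 = 5, prime.
p = 3: 2p + 1 = 7, prime.
p = 5: 2p + 1 = 11, prime.
p = 7: 2p + 1 = 15 = 3 × 5, not prime.
Thus p = 7 disproves the claim, and no smaller p works.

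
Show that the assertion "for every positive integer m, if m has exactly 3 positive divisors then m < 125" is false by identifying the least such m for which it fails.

For m = 4, 9, 25, 49, 121 the conclusion holds.
m = 169: τ(169) = 3; 169 ≥ 125.

m = 169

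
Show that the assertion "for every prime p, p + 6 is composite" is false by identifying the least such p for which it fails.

A counterexample is any prime p such that p + 6 is prime; we check each in order.
p = 2: p + 6 = 8 = 2 × 4, composite.
p = 3: p + 6 = 9 = 3 × 3, composite.
p = 5: p + 6 = 11, prime — not composite.
So p = 5 is the smallest counterexample.

p = 5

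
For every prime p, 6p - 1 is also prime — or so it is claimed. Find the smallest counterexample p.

We need the least prime p for which 6p - 1 is not prime.
For p = 2, 3, 5, 7 the conclusion holds.
p = 11: 6p - 1 = 65 = 5 × 13, not prime.

p = 11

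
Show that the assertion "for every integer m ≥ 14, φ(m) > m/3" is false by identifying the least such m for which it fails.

Check each integer m ≥ 14 in order until the claim fails.
m = 14: φ(14) = 6 and 14/3 = 14/3, so φ(14) > 14/3.
m = 15: φ(15) = 8 and 15/3 = 5, so φ(15) > 15/3.
m = 16: φ(16) = 8 and 16/3 = 16/3, so φ(16) > 16/3.
m = 17: φ(17) = 16 and 17/3 = 17/3, so φ(17) > 17/3.
m = 18: φ(18) = 6 and 18/3 = 6, so φ(18) ≤ 18/3.
Thus m = 18 disproves the claim, and no smaller m works.

m = 18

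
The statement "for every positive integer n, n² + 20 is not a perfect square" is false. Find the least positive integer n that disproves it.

Check each positive integer n in order until n² + 20 is a perfect square.
n = 1: 1² + 20 = 21, not a perfect square.
n = 2: 2² + 20 = 24, not a perfect square.
n = 3: 3² + 20 = 29, not a perfect square.
n = 4: 4² + 20 = 36 = 6², a perfect square.

n = 4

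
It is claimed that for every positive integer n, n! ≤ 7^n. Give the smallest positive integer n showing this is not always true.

n = 17

We need the least positive integer n for which n! > 7^n.
For n = 1, 2, 3, 4, …, 14, 15, 16 the conclusion holds.
n = 17: n! = 355687428096000 and 7^n = 232630513987207, so 355687428096000 > 232630513987207.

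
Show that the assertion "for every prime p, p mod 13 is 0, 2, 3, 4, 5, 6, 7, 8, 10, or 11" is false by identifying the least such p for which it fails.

p = 53

We need the least prime p for which the claim fails.
The first 15 eligible values, up to p = 47, all satisfy the conclusion.
p = 53: 53 mod 13 = 1 — not in {0, 2, 3, 4, 5, 6, 7, 8, 10, 11}.
So p = 53 is the smallest counterexample.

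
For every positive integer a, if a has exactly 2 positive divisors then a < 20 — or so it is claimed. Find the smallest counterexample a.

a = 23

Check each positive integer a in order until a has exactly 2 positive divisors but the claim fails.
For a = 2, 3, 5, 7, 11, 13, 17, 19 the conclusion holds.
a = 23: τ(23) = 2; 23 ≥ 20.
So a = 23 is the smallest counterexample.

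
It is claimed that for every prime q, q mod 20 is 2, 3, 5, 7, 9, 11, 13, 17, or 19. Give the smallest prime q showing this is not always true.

We need the least prime q for which the claim fails.
For q = 2, 3, 5, 7, …, 29, 31, 37 the conclusion holds.
q = 41: 41 mod 20 = 1 — not in {2, 3, 5, 7, 9, 11, 13, 17, 19}.
So q = 41 is the smallest counterexample.

q = 41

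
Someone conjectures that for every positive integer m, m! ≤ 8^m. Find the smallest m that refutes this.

m = 20

For m = 1, 2, 3, 4, …, 17, 18, 19 the conclusion holds.
m = 20: m! = 2432902008176640000 and 8^m = 1152921504606846976, so 2432902008176640000 > 1152921504606846976.
So m = 20 is the smallest counterexample.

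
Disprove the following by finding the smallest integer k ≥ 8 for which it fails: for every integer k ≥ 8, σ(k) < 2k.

Check each integer k ≥ 8 in order until the claim fails.
The first 4 eligible values, up to k = 11, all satisfy the conclusion.
k = 12: σ(12) = 28; 28 ≥ 24.
So k = 12 is the smallest counterexample.

k = 12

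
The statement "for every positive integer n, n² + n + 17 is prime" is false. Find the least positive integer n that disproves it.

The first 15 eligible values, up to n = 15, all satisfy the conclusion.
n = 16: n² + n + 17 = 289 = 17 × 17, composite.

n = 16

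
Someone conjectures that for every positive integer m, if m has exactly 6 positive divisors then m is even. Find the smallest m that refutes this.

m = 45

A counterexample is any positive integer m such that m has exactly 6 positive divisors but m is odd; we check each in order.
m = 12: divisors of 12: 1, 2, 3, 4, 6, 12; 12 is even.
m = 18: divisors of 18: 1, 2, 3, 6, 9, 18; 18 is even.
m = 20: divisors of 20: 1, 2, 4, 5, 10, 20; 20 is even.
m = 28: divisors of 28: 1, 2, 4, 7, 14, 28; 28 is even.
m = 32: divisors of 32: 1, 2, 4, 8, 16, 32; 32 is even.
m = 44: divisors of 44: 1, 2, 4, 11, 22, 44; 44 is even.
m = 45: divisors of 45: 1, 3, 5, 9, 15, 45; 45 is odd.
Hence m = 45 is a counterexample.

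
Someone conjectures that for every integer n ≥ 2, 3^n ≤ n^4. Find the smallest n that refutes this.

We need the least integer n ≥ 2 for which 3^n > n^4.
The first 6 eligible values, up to n = 7, all satisfy the conclusion.
n = 8: 3^n = 6561 and n^4 = 4096, so 6561 > 4096.
Hence n = 8 is a counterexample.

n = 8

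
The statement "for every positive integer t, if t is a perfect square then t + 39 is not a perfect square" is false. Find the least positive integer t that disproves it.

t = 25

A counterexample is any positive integer t such that t is a perfect square but t + 39 is a perfect square; we check each in order.
For t = 1, 4, 9, 16 the conclusion holds.
t = 25: 25 = 5² and 25 + 39 = 64 = 8².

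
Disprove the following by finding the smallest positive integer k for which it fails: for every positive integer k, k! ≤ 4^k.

k = 9

Check each positive integer k in order until k! > 4^k.
The first 8 eligible values, up to k = 8, all satisfy the conclusion.
k = 9: k! = 362880 and 4^k = 262144, so 362880 > 262144.
Hence k = 9 is a counterexample.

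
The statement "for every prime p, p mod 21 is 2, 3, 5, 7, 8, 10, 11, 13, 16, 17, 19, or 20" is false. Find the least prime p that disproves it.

p = 43

We need the least prime p for which the claim fails.
The first 13 eligible values, up to p = 41, all satisfy the conclusion.
p = 43: 43 mod 21 = 1 — not in {2, 3, 5, 7, 8, 10, 11, 13, 16, 17, 19, 20}.
So p = 43 is the smallest counterexample.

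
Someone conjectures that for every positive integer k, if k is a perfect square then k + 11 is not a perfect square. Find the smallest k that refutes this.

k = 1: 1 + 11 = 12, not a perfect square.
k = 4: 4 + 11 = 15, not a perfect square.
k = 9: 9 + 11 = 20, not a perfect square.
k = 16: 16 + 11 = 27, not a perfect square.
k = 25: 25 = 5² and 25 + 11 = 36 = 6².
So k = 25 is the smallest counterexample.

k = 25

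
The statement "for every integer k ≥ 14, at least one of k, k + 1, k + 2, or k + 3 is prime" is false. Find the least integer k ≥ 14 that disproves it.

k = 24

For k = 14, 15, 16, 17, 18, 19, 20, 21, 22, 23 the conclusion holds.
k = 24: 24 = 2 × 12; 25 = 5 × 5; 26 = 2 × 13; 27 = 3 × 9 — all composite.
So k = 24 is the smallest counterexample.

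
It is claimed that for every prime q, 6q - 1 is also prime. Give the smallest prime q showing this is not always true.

Check each prime q in order until 6q - 1 is not prime.
The first 4 eligible values, up to q = 7, all satisfy the conclusion.
q = 11: 6q - 1 = 65 = 5 × 13, not prime.
So q = 11 is the smallest counterexample.

q = 11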